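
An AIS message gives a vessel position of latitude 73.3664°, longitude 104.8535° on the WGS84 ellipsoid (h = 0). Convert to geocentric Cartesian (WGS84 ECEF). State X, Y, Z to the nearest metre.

X -469471 m, Y 1770183 m, Z 6089072 m

WGS84: a = 6378137 m, e² = 0.006694380; N(φ) = a/√(1−e²sin²φ) = 6397827.336 m.
X = (N+h)·cosφ·cosλ = -469471.379 m; Y = (N+h)·cosφ·sinλ = 1770183.463 m; Z = (N(1−e²)+h)·sinφ = 6089072.158 m.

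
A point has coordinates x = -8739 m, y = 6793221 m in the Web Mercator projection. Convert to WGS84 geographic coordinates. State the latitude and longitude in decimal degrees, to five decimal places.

lat 51.96180°, lon -0.07850°

R = 6378137 m. λ = x/R = -0.07850377°.
φ = 2·arctan(exp(y/R)) − 90° = 2·arctan(2.90107) − 90° = 51.96179807°.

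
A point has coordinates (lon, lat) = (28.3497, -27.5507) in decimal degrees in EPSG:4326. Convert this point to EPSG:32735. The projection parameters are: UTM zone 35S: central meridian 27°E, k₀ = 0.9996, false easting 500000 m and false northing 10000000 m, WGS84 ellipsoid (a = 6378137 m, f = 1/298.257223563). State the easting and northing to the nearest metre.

Zone 35 central meridian λ₀ = 6×35 − 183 = 27°; Δλ = +1.3497°.
Transverse Mercator on WGS84 with k₀ = 0.9996 gives E = 633259.360 m, N = 6951841.202 m.

E 633259 m, N 6951841 m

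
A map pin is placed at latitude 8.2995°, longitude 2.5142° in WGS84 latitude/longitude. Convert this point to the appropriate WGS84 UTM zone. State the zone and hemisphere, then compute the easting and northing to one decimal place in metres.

Zone 31N: E 446504.4 m, N 917441.0 m

Longitude 2.5142° lies in the 6° band [0°, 6°), giving zone 31; latitude is north of the equator, so 31N.
Zone 31 central meridian λ₀ = 6×31 − 183 = 3°; Δλ = -0.4858°.
Transverse Mercator on WGS84 with k₀ = 0.9996 gives E = 446504.414 m, N = 917441.019 m.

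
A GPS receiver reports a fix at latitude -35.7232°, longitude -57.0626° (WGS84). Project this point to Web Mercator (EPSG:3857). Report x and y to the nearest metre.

x -6352180 m, y -4262601 m

Web Mercator is spherical with R = a = 6378137 m.
x = R·λ = 6378137 × -0.995930250 = -6352179.575 m.
y = R·ln tan(π/4 + φ/2) = 6378137 × -0.668314377 = -4262600.658 m.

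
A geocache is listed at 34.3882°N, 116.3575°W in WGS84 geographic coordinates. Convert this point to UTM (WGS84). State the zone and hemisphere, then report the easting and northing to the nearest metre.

Zone 11N: E 559063 m, N 3805387 m

Longitude -116.3575° lies in the 6° band [-120°, -114°), giving zone 11; latitude is north of the equator, so 11N.
Zone 11 central meridian λ₀ = 6×11 − 183 = -117°; Δλ = +0.6425°.
Transverse Mercator on WGS84 with k₀ = 0.9996 gives E = 559062.666 m, N = 3805387.228 m.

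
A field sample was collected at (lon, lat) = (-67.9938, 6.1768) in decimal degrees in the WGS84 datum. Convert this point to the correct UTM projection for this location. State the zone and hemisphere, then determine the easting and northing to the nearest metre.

Zone 19N: E 611325 m, N 682854 m

Longitude -67.9938° lies in the 6° band [-72°, -66°), giving zone 19; latitude is north of the equator, so 19N.
Zone 19 central meridian λ₀ = 6×19 − 183 = -69°; Δλ = +1.0062°.
Transverse Mercator on WGS84 with k₀ = 0.9996 gives E = 611324.810 m, N = 682853.673 m.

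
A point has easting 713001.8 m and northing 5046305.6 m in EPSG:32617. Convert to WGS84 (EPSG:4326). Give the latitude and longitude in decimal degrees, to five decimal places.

lat 45.53770°, lon -78.27180°

Zone 17N: λ₀ = -81°, k₀ = 0.9996, false easting 500000 m.
Meridian distance M = (N − FN)/k₀ = 5048324.9 m.
Inverse transverse Mercator on WGS84 gives φ = 45.53770016°, λ = -78.27180046°.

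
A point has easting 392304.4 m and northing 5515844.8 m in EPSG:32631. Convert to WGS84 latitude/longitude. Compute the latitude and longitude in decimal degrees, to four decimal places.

Zone 31N: λ₀ = 3°, k₀ = 0.9996, false easting 500000 m.
Meridian distance M = (N − FN)/k₀ = 5518052.0 m.
Inverse transverse Mercator on WGS84 gives φ = 49.78540030°, λ = 1.50390002°.

lat 49.7854°, lon 1.5039°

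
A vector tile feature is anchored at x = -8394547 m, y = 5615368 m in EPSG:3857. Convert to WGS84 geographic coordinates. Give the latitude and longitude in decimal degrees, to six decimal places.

lat 44.960899°, lon -75.409499°

R = 6378137 m. λ = x/R = -75.40949873°.
φ = 2·arctan(exp(y/R)) − 90° = 2·arctan(2.41189) − 90° = 44.96089943°.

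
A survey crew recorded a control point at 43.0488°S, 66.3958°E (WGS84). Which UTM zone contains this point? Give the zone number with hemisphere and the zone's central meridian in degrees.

UTM zone = ⌊(λ + 180)/6⌋ + 1; 66.3958° ∈ [66°, 72°) → zone 42.
Hemisphere: S (φ < 0).
Central meridian λ₀ = 6×42 − 183 = 69°.

Zone 42S, central meridian 69°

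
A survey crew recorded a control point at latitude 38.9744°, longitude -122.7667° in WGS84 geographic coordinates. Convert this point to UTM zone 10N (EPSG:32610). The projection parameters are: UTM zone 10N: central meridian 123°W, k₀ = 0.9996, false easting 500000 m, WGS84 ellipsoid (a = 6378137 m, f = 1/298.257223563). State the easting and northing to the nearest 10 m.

Zone 10 central meridian λ₀ = 6×10 − 183 = -123°; Δλ = +0.2333°.
Transverse Mercator on WGS84 with k₀ = 0.9996 gives E = 520209.146 m, N = 4313961.609 m.

E 520210 m, N 4313960 m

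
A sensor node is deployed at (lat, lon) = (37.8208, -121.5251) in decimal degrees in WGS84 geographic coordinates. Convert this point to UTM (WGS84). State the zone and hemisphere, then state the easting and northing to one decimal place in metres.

Longitude -121.5251° lies in the 6° band [-126°, -120°), giving zone 10; latitude is north of the equator, so 10N.
Zone 10 central meridian λ₀ = 6×10 − 183 = -123°; Δλ = +1.4749°.
Transverse Mercator on WGS84 with k₀ = 0.9996 gives E = 629810.340 m, N = 4186957.351 m.

Zone 10N: E 629810.3 m, N 4186957.4 m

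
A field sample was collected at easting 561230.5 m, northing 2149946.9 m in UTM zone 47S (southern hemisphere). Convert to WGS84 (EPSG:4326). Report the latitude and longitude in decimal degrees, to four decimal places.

lat -70.7473°, lon 100.6640°

Zone 47S: λ₀ = 99°, k₀ = 0.9996, false easting 500000 m, false northing 10000000 m.
Meridian distance M = (N − FN)/k₀ = -7853194.4 m.
Inverse transverse Mercator on WGS84 gives φ = -70.74730033°, λ = 100.66400033°.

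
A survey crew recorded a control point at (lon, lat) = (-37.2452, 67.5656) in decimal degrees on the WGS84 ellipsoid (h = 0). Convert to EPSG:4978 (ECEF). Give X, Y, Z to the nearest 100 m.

WGS84: a = 6378137 m, e² = 0.006694380; N(φ) = a/√(1−e²sin²φ) = 6396455.251 m.
X = (N+h)·cosφ·cosλ = 1943204.294 m; Y = (N+h)·cosφ·sinλ = -1477389.972 m; Z = (N(1−e²)+h)·sinφ = 5872773.271 m.

X 1943200 m, Y -1477400 m, Z 5872800 m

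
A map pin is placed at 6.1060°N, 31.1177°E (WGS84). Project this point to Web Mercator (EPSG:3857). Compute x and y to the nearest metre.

x 3464007 m, y 681007 m

Web Mercator is spherical with R = a = 6378137 m.
x = R·λ = 6378137 × 0.543106321 = 3464006.519 m.
y = R·ln tan(π/4 + φ/2) = 6378137 × 0.106772100 = 681007.080 m.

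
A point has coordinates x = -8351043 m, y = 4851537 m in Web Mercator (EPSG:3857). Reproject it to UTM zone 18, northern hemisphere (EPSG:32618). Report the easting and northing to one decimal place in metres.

Web Mercator inverse (R = 6378137 m) → φ = 39.90079821°, λ = -75.01869565°.
UTM 18N forward: E = 498401.838 m, N = 4416747.052 m.

E 498401.8 m, N 4416747.1 m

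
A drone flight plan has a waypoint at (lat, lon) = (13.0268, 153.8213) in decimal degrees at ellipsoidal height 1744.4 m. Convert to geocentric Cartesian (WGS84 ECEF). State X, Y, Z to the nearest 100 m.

X -5579100 m, Y 2742700 m, Z 1428700 m

WGS84: a = 6378137 m, e² = 0.006694380; N(φ) = a/√(1−e²sin²φ) = 6379221.973 m.
X = (N+h)·cosφ·cosλ = -5579051.428 m; Y = (N+h)·cosφ·sinλ = 2742657.893 m; Z = (N(1−e²)+h)·sinφ = 1428687.162 m.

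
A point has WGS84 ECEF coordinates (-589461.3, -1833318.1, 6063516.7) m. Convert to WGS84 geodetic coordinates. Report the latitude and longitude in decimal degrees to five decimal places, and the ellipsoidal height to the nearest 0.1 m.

λ = atan2(Y, X) = -107.82400110°; p = √(X²+Y²) = 1925751.8 m.
Bowring's method on WGS84 (a = 6378137 m, b = 6356752.314 m) gives φ = 72.49100012°, h = 3274.502 m.

lat 72.49100°, lon -107.82400°, h 3274.5 m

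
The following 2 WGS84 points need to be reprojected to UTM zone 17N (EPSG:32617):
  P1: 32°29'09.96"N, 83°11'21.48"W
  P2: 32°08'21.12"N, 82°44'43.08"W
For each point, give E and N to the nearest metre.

P1: E 294286 m, N 3596430 m; P2: E 335385 m, N 3557199 m

UTM zone 17N: λ₀ = -81°, k₀ = 0.9996.
P1 (32.4861°, -83.1893°) → (294286.006, 3596429.811) m.
P2 (32.1392°, -82.7453°) → (335385.498, 3557199.151) m.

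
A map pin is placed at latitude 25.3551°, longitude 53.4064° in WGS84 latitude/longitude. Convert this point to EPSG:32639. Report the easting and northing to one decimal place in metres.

E 742172.0 m, N 2806447.0 m

Zone 39 central meridian λ₀ = 6×39 − 183 = 51°; Δλ = +2.4064°.
Transverse Mercator on WGS84 with k₀ = 0.9996 gives E = 742171.960 m, N = 2806447.036 m.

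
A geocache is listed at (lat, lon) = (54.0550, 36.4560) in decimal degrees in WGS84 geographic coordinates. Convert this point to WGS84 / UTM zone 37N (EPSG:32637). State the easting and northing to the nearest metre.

Zone 37 central meridian λ₀ = 6×37 − 183 = 39°; Δλ = -2.5440°.
Transverse Mercator on WGS84 with k₀ = 0.9996 gives E = 333478.836 m, N = 5992634.764 m.

E 333479 m, N 5992635 m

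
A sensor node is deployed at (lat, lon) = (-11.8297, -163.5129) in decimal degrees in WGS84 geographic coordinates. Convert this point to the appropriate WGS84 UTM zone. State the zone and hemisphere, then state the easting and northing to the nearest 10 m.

Longitude -163.5129° lies in the 6° band [-168°, -162°), giving zone 3; latitude is south of the equator, so 3S.
Zone 3 central meridian λ₀ = 6×3 − 183 = -165°; Δλ = +1.4871°.
Transverse Mercator on WGS84 with k₀ = 0.9996 gives E = 662002.035 m, N = 8691846.627 m.

Zone 3S: E 662000 m, N 8691850 m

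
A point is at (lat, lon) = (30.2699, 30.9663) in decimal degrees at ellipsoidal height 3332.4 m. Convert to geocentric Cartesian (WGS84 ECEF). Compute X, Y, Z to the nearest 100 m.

X 4729900 m, Y 2838200 m, Z 3197900 m

WGS84: a = 6378137 m, e² = 0.006694380; N(φ) = a/√(1−e²sin²φ) = 6383568.468 m.
X = (N+h)·cosφ·cosλ = 4729902.642 m; Y = (N+h)·cosφ·sinλ = 2838227.151 m; Z = (N(1−e²)+h)·sinφ = 3197929.391 m.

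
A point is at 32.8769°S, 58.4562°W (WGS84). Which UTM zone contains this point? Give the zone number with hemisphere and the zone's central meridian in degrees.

Zone 21S, central meridian -57°

UTM zone = ⌊(λ + 180)/6⌋ + 1; -58.4562° ∈ [-60°, -54°) → zone 21.
Hemisphere: S (φ < 0).
Central meridian λ₀ = 6×21 − 183 = -57°.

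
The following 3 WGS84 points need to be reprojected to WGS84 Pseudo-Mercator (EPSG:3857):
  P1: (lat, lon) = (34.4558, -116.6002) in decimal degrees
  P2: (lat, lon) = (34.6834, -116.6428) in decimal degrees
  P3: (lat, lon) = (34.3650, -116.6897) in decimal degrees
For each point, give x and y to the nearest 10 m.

P1: x -12979870 m, y 4090170 m; P2: x -12984620 m, y 4120940 m; P3: x -12989840 m, y 4077920 m

Web Mercator: x = R·λ, y = R·ln tan(π/4+φ/2), R = 6378137 m.
P1 (34.4558°, -116.6002°) → (-12979874.890, 4090170.272) m.
P2 (34.6834°, -116.6428°) → (-12984617.101, 4120939.271) m.
P3 (34.3650°, -116.6897°) → (-12989837.985, 4077918.542) m.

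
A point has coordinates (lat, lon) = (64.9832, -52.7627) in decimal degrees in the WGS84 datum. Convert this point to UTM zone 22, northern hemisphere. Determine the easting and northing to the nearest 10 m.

E 416830 m, N 7207740 m

Zone 22 central meridian λ₀ = 6×22 − 183 = -51°; Δλ = -1.7627°.
Transverse Mercator on WGS84 with k₀ = 0.9996 gives E = 416833.179 m, N = 7207741.672 m.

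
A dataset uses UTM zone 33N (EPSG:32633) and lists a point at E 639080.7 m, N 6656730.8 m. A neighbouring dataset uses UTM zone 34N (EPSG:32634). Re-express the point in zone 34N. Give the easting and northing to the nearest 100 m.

E 304700 m, N 6659300 m

UTM 33N → geographic: φ = 60.02420006°, λ = 17.49570065°.
UTM 34N (λ₀ = 21°) forward: E = 304742.059 m, N = 6659281.144 m.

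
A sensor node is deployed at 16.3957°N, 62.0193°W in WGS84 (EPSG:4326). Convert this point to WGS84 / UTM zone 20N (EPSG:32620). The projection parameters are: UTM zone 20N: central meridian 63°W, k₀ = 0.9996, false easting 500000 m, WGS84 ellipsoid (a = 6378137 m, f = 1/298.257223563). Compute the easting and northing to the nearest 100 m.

E 604700 m, N 1813000 m

Zone 20 central meridian λ₀ = 6×20 − 183 = -63°; Δλ = +0.9807°.
Transverse Mercator on WGS84 with k₀ = 0.9996 gives E = 604721.969 m, N = 1812959.312 m.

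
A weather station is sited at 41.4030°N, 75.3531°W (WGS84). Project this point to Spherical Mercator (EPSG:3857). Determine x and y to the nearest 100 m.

x -8388300 m, y 5072000 m

Web Mercator is spherical with R = a = 6378137 m.
x = R·λ = 6378137 × -1.315159697 = -8388268.722 m.
y = R·ln tan(π/4 + φ/2) = 6378137 × 0.795211366 = 5071967.034 m.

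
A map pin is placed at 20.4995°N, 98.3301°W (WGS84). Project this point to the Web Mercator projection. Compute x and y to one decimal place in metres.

Web Mercator is spherical with R = a = 6378137 m.
x = R·λ = 6378137 × -1.716183999 = -10946056.662 m.
y = R·ln tan(π/4 + φ/2) = 6378137 × 0.365670789 = 2332298.390 m.

x -10946056.7 m, y 2332298.4 m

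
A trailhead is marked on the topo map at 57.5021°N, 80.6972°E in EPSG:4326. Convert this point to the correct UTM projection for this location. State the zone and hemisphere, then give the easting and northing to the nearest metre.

Longitude 80.6972° lies in the 6° band [78°, 84°), giving zone 44; latitude is north of the equator, so 44N.
Zone 44 central meridian λ₀ = 6×44 − 183 = 81°; Δλ = -0.3028°.
Transverse Mercator on WGS84 with k₀ = 0.9996 gives E = 481854.015 m, N = 6373320.041 m.

Zone 44N: E 481854 m, N 6373320 m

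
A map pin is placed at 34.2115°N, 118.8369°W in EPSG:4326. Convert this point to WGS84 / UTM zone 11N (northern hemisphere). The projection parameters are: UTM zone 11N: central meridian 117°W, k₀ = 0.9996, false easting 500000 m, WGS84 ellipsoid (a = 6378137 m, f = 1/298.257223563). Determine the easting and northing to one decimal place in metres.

E 330777.1 m, N 3787132.6 m

Zone 11 central meridian λ₀ = 6×11 − 183 = -117°; Δλ = -1.8369°.
Transverse Mercator on WGS84 with k₀ = 0.9996 gives E = 330777.092 m, N = 3787132.574 m.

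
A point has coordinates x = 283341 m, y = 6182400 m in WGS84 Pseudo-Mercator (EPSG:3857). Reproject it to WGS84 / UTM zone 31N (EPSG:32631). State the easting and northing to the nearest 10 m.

Web Mercator inverse (R = 6378137 m) → φ = 48.45209728°, λ = 2.54529551°.
UTM 31N forward: E = 466378.543 m, N = 5366650.792 m.

E 466380 m, N 5366650 m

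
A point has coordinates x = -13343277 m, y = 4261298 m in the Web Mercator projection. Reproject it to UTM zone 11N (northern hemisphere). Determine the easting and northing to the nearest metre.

Web Mercator inverse (R = 6378137 m) → φ = 35.71369922°, λ = -119.86469669°.
UTM 11N forward: E = 240847.032 m, N = 3955977.911 m.

E 240847 m, N 3955978 m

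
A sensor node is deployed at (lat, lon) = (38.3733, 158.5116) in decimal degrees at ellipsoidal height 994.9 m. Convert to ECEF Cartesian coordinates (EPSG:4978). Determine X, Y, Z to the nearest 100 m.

X -4659500 m, Y 1834300 m, Z 3938600 m

WGS84: a = 6378137 m, e² = 0.006694380; N(φ) = a/√(1−e²sin²φ) = 6386380.174 m.
X = (N+h)·cosφ·cosλ = -4659523.397 m; Y = (N+h)·cosφ·sinλ = 1834345.429 m; Z = (N(1−e²)+h)·sinφ = 3938630.502 m.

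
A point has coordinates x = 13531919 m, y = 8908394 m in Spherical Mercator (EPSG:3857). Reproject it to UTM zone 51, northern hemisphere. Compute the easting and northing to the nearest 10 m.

Web Mercator inverse (R = 6378137 m) → φ = 62.20700187°, λ = 121.55929661°.
UTM 51N forward: E = 425056.804 m, N = 6898074.301 m.

E 425060 m, N 6898070 m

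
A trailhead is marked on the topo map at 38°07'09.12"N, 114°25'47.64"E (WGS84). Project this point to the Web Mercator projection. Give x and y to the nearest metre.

Web Mercator is spherical with R = a = 6378137 m.
x = R·λ = 6378137 × 1.997178518 = 12738278.200 m.
y = R·ln tan(π/4 + φ/2) = 6378137 × 0.720630254 = 4596278.487 m.

x 12738278 m, y 4596278 m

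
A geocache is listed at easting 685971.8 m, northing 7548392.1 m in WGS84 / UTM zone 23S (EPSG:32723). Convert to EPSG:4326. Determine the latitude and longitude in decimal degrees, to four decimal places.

Zone 23S: λ₀ = -45°, k₀ = 0.9996, false easting 500000 m, false northing 10000000 m.
Meridian distance M = (N − FN)/k₀ = -2452588.9 m.
Inverse transverse Mercator on WGS84 gives φ = -22.15969969°, λ = -43.19649965°.

lat -22.1597°, lon -43.1965°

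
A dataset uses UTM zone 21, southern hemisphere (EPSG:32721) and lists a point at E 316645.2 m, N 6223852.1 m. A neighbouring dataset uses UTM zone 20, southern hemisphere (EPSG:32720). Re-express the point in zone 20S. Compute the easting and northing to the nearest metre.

E 870143 m, N 6218362 m

UTM 21S → geographic: φ = -34.11009981°, λ = -58.98789965°.
UTM 20S (λ₀ = -63°) forward: E = 870143.121 m, N = 6218361.646 m.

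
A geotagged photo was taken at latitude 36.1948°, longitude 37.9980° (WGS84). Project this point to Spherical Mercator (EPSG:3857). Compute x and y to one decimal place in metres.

x 4229918.0 m, y 4327458.8 m

Web Mercator is spherical with R = a = 6378137 m.
x = R·λ = 6378137 × 0.663190209 = 4229918.011 m.
y = R·ln tan(π/4 + φ/2) = 6378137 × 0.678483194 = 4327458.764 m.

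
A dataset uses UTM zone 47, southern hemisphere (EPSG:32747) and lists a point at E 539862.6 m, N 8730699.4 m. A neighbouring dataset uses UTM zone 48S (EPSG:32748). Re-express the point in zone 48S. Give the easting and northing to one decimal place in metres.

UTM 47S → geographic: φ = -11.48200033°, λ = 99.36550000°.
UTM 48S (λ₀ = 105°) forward: E = -115432.802 m, N = 8724686.513 m.

E -115432.8 m, N 8724686.5 m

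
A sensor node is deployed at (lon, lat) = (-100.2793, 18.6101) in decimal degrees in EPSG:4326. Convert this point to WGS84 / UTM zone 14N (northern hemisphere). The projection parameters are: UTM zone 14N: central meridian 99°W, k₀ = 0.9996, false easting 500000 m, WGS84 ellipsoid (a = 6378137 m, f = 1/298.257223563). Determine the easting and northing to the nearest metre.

Zone 14 central meridian λ₀ = 6×14 − 183 = -99°; Δλ = -1.2793°.
Transverse Mercator on WGS84 with k₀ = 0.9996 gives E = 365034.321 m, N = 2058167.682 m.

E 365034 m, N 2058168 m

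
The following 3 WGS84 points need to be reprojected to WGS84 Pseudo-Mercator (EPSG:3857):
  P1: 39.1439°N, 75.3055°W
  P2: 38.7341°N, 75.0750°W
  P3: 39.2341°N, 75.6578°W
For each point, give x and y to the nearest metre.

Web Mercator: x = R·λ, y = R·ln tan(π/4+φ/2), R = 6378137 m.
P1 (39.1439°, -75.3055°) → (-8382969.914, 4742305.024) m.
P2 (38.7341°, -75.0750°) → (-8357310.771, 4683654.933) m.
P3 (39.2341°, -75.6578°) → (-8422187.771, 4755260.079) m.

P1: x -8382970 m, y 4742305 m; P2: x -8357311 m, y 4683655 m; P3: x -8422188 m, y 4755260 m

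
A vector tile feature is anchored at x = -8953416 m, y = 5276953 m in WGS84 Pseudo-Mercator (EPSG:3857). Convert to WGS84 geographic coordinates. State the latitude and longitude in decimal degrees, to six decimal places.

R = 6378137 m. λ = x/R = -80.42990438°.
φ = 2·arctan(exp(y/R)) − 90° = 2·arctan(2.28725) − 90° = 42.76950034°.

lat 42.769500°, lon -80.429904°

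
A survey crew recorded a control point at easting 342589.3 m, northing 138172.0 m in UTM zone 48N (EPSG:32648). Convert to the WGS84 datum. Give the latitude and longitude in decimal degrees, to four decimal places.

lat 1.2497°, lon 103.5852°

Zone 48N: λ₀ = 105°, k₀ = 0.9996, false easting 500000 m.
Meridian distance M = (N − FN)/k₀ = 138227.3 m.
Inverse transverse Mercator on WGS84 gives φ = 1.24969990°, λ = 103.58520010°.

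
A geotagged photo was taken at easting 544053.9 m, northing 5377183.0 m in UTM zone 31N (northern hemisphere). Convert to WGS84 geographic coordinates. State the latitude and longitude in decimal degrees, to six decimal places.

Zone 31N: λ₀ = 3°, k₀ = 0.9996, false easting 500000 m.
Meridian distance M = (N − FN)/k₀ = 5379334.7 m.
Inverse transverse Mercator on WGS84 gives φ = 48.54620022°, λ = 3.59689964°.

lat 48.546200°, lon 3.596900°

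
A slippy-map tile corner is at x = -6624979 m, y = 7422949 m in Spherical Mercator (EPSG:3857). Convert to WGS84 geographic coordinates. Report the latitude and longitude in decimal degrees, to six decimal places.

lat 55.313498°, lon -59.513199°

R = 6378137 m. λ = x/R = -59.51319893°.
φ = 2·arctan(exp(y/R)) − 90° = 2·arctan(3.20211) − 90° = 55.31349822°.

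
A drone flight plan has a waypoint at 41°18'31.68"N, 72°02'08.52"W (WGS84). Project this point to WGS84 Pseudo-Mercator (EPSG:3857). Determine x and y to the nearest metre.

Web Mercator is spherical with R = a = 6378137 m.
x = R·λ = 6378137 × -1.257260144 = -8018977.443 m.
y = R·ln tan(π/4 + φ/2) = 6378137 × 0.793021042 = 5057996.848 m.

x -8018977 m, y 5057997 m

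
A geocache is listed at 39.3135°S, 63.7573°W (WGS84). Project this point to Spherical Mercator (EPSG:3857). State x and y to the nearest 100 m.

x -7097400 m, y -4766700 m

Web Mercator is spherical with R = a = 6378137 m.
x = R·λ = 6378137 × -1.112774807 = -7097430.170 m.
y = R·ln tan(π/4 + φ/2) = 6378137 × -0.747346406 = -4766677.763 m.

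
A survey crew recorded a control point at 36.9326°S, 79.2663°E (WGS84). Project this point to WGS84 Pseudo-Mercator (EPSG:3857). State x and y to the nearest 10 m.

x 8823880 m, y -4429720 m

Web Mercator is spherical with R = a = 6378137 m.
x = R·λ = 6378137 × 1.383457921 = 8823884.153 m.
y = R·ln tan(π/4 + φ/2) = 6378137 × -0.694515696 = -4429716.256 m.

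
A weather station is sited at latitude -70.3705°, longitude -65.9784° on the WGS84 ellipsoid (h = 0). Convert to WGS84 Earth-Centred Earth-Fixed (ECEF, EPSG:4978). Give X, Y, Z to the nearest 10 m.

X 874830 m, Y -1962920 m, Z -5985050 m

WGS84: a = 6378137 m, e² = 0.006694380; N(φ) = a/√(1−e²sin²φ) = 6397161.328 m.
X = (N+h)·cosφ·cosλ = 874833.542 m; Y = (N+h)·cosφ·sinλ = -1962916.429 m; Z = (N(1−e²)+h)·sinφ = -5985051.588 m.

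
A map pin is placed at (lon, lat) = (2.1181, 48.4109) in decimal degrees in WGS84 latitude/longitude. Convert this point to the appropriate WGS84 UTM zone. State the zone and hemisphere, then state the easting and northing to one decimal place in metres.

Zone 31N: E 434738.6 m, N 5362347.4 m

Longitude 2.1181° lies in the 6° band [0°, 6°), giving zone 31; latitude is north of the equator, so 31N.
Zone 31 central meridian λ₀ = 6×31 − 183 = 3°; Δλ = -0.8819°.
Transverse Mercator on WGS84 with k₀ = 0.9996 gives E = 434738.625 m, N = 5362347.355 m.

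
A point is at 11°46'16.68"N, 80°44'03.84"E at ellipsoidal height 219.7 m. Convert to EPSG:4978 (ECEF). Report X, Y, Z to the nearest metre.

WGS84: a = 6378137 m, e² = 0.006694380; N(φ) = a/√(1−e²sin²φ) = 6379025.689 m.
X = (N+h)·cosφ·cosλ = 1005529.669 m; Y = (N+h)·cosφ·sinλ = 6163605.561 m; Z = (N(1−e²)+h)·sinφ = 1292690.653 m.

X 1005530 m, Y 6163606 m, Z 1292691 m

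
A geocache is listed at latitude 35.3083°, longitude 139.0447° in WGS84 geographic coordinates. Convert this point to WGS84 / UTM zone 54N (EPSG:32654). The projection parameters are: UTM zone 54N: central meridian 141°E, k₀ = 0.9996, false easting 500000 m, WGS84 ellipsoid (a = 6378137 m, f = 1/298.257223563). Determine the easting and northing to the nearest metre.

Zone 54 central meridian λ₀ = 6×54 − 183 = 141°; Δλ = -1.9553°.
Transverse Mercator on WGS84 with k₀ = 0.9996 gives E = 322235.900 m, N = 3908986.766 m.

E 322236 m, N 3908987 m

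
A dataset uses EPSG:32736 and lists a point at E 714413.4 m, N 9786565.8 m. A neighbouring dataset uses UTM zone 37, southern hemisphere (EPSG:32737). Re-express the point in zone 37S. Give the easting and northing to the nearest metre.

E 46716 m, N 9786144 m

UTM 36S → geographic: φ = -1.92989960°, λ = 34.92760001°.
UTM 37S (λ₀ = 39°) forward: E = 46715.640 m, N = 9786144.103 m.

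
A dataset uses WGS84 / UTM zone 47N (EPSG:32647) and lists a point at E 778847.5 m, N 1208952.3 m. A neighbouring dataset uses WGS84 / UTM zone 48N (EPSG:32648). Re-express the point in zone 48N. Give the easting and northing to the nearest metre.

E 122922 m, N 1209928 m

UTM 47N → geographic: φ = 10.92579978°, λ = 101.55109964°.
UTM 48N (λ₀ = 105°) forward: E = 122922.123 m, N = 1209928.102 m.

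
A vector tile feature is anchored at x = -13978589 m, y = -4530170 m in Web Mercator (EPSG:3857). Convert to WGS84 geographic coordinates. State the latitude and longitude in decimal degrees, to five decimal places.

lat -37.65050°, lon -125.57180°

R = 6378137 m. λ = x/R = -125.57180149°.
φ = 2·arctan(exp(y/R)) − 90° = 2·arctan(0.49151) − 90° = -37.65049888°.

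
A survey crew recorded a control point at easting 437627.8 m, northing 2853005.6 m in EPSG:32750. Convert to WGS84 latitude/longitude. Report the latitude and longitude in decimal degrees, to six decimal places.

lat -64.442800°, lon 115.704199°

Zone 50S: λ₀ = 117°, k₀ = 0.9996, false easting 500000 m, false northing 10000000 m.
Meridian distance M = (N − FN)/k₀ = -7149854.3 m.
Inverse transverse Mercator on WGS84 gives φ = -64.44279975°, λ = 115.70419901°.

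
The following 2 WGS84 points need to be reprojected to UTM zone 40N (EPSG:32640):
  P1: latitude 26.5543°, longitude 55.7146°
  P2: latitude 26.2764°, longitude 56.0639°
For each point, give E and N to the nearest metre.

P1: E 371963 m, N 2937714 m; P2: E 406535 m, N 2906632 m

UTM zone 40N: λ₀ = 57°, k₀ = 0.9996.
P1 (26.5543°, 55.7146°) → (371963.374, 2937713.549) m.
P2 (26.2764°, 56.0639°) → (406535.066, 2906632.008) m.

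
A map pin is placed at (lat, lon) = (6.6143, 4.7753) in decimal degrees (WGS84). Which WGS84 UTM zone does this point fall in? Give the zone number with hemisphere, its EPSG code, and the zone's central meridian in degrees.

Zone 31N (EPSG:32631), central meridian 3°

UTM zone = ⌊(λ + 180)/6⌋ + 1; 4.7753° ∈ [0°, 6°) → zone 31.
Hemisphere: N (φ ≥ 0).
Central meridian λ₀ = 6×31 − 183 = 3°.
EPSG code: 32631.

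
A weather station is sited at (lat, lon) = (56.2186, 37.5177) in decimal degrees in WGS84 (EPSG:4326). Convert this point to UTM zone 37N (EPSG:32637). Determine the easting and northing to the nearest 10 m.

E 408080 m, N 6231400 m

Zone 37 central meridian λ₀ = 6×37 − 183 = 39°; Δλ = -1.4823°.
Transverse Mercator on WGS84 with k₀ = 0.9996 gives E = 408078.599 m, N = 6231397.995 m.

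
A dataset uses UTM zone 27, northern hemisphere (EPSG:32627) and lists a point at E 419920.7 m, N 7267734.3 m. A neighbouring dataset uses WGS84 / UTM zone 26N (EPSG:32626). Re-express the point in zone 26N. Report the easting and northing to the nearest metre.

E 697200 m, N 7273321 m

UTM 27N → geographic: φ = 65.52200000°, λ = -22.73219962°.
UTM 26N (λ₀ = -27°) forward: E = 697199.570 m, N = 7273320.948 m.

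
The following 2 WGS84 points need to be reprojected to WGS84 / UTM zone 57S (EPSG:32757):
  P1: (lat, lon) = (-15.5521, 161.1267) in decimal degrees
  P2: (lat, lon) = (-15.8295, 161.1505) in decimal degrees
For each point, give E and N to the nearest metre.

UTM zone 57S: λ₀ = 159°, k₀ = 0.9996.
P1 (-15.5521°, 161.1267°) → (728084.092, 8279472.495) m.
P2 (-15.8295°, 161.1505°) → (730325.822, 8248744.777) m.

P1: E 728084 m, N 8279472 m; P2: E 730326 m, N 8248745 m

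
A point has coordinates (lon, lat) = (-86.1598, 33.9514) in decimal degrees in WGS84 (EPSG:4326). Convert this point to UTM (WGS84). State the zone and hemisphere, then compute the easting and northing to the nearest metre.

Zone 16N: E 577636 m, N 3757085 m

Longitude -86.1598° lies in the 6° band [-90°, -84°), giving zone 16; latitude is north of the equator, so 16N.
Zone 16 central meridian λ₀ = 6×16 − 183 = -87°; Δλ = +0.8402°.
Transverse Mercator on WGS84 with k₀ = 0.9996 gives E = 577635.864 m, N = 3757085.253 m.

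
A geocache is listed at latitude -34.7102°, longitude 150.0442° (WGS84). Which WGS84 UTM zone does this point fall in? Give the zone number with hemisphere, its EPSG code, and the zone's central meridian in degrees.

UTM zone = ⌊(λ + 180)/6⌋ + 1; 150.0442° ∈ [150°, 156°) → zone 56.
Hemisphere: S (φ < 0).
Central meridian λ₀ = 6×56 − 183 = 153°.
EPSG code: 32756.

Zone 56S (EPSG:32756), central meridian 153°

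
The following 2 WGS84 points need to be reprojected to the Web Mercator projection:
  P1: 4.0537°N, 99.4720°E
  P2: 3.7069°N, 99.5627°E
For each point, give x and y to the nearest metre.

Web Mercator: x = R·λ, y = R·ln tan(π/4+φ/2), R = 6378137 m.
P1 (4.0537°, 99.4720°) → (11073172.388, 451632.761) m.
P2 (3.7069°, 99.5627°) → (11083269.066, 412938.399) m.

P1: x 11073172 m, y 451633 m; P2: x 11083269 m, y 412938 m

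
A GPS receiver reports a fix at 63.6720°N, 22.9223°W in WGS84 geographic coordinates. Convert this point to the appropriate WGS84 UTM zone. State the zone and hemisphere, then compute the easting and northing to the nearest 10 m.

Zone 27N: E 404890 m, N 7061900 m

Longitude -22.9223° lies in the 6° band [-24°, -18°), giving zone 27; latitude is north of the equator, so 27N.
Zone 27 central meridian λ₀ = 6×27 − 183 = -21°; Δλ = -1.9223°.
Transverse Mercator on WGS84 with k₀ = 0.9996 gives E = 404886.368 m, N = 7061895.288 m.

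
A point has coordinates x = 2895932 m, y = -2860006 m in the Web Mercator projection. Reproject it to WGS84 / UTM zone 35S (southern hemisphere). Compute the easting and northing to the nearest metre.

E 400457 m, N 7248888 m

Web Mercator inverse (R = 6378137 m) → φ = -24.87179724°, λ = 26.01459977°.
UTM 35S forward: E = 400457.424 m, N = 7248887.796 m.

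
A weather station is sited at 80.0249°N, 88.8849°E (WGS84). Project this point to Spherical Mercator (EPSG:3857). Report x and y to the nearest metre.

Web Mercator is spherical with R = a = 6378137 m.
x = R·λ = 6378137 × 1.551334160 = 9894621.807 m.
y = R·ln tan(π/4 + φ/2) = 6378137 × 2.438751830 = 15554693.279 m.

x 9894622 m, y 15554693 m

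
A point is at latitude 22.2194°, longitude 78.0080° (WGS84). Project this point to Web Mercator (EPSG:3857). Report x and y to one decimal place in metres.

x 8683810.8 m, y 2537887.3 m

Web Mercator is spherical with R = a = 6378137 m.
x = R·λ = 6378137 × 1.361496443 = 8683810.838 m.
y = R·ln tan(π/4 + φ/2) = 6378137 × 0.397904166 = 2537887.286 m.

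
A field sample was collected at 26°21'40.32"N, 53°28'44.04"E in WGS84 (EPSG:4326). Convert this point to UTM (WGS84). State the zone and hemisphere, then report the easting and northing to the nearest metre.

Zone 39N: E 747366 m, N 2918062 m

Longitude 53.4789° lies in the 6° band [48°, 54°), giving zone 39; latitude is north of the equator, so 39N.
Zone 39 central meridian λ₀ = 6×39 − 183 = 51°; Δλ = +2.4789°.
Transverse Mercator on WGS84 with k₀ = 0.9996 gives E = 747366.028 m, N = 2918062.494 m.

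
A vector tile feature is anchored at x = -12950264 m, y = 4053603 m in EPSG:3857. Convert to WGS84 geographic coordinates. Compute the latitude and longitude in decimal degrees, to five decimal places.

lat 34.18450°, lon -116.33420°

R = 6378137 m. λ = x/R = -116.33420085°.
φ = 2·arctan(exp(y/R)) − 90° = 2·arctan(1.88805) − 90° = 34.18450108°.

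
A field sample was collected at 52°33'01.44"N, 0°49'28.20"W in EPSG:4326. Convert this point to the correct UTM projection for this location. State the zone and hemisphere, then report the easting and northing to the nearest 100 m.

Longitude -0.8245° lies in the 6° band [-6°, 0°), giving zone 30; latitude is north of the equator, so 30N.
Zone 30 central meridian λ₀ = 6×30 − 183 = -3°; Δλ = +2.1755°.
Transverse Mercator on WGS84 with k₀ = 0.9996 gives E = 647501.476 m, N = 5824481.723 m.

Zone 30N: E 647500 m, N 5824500 m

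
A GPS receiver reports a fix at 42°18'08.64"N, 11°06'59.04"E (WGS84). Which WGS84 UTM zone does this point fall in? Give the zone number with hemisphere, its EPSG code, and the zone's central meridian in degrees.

UTM zone = ⌊(λ + 180)/6⌋ + 1; 11.1164° ∈ [6°, 12°) → zone 32.
Hemisphere: N (φ ≥ 0).
Central meridian λ₀ = 6×32 − 183 = 9°.
EPSG code: 32632.

Zone 32N (EPSG:32632), central meridian 9°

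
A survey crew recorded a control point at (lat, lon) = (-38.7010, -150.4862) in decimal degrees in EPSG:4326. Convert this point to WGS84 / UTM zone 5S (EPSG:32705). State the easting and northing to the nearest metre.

Zone 5 central meridian λ₀ = 6×5 − 183 = -153°; Δλ = +2.5138°.
Transverse Mercator on WGS84 with k₀ = 0.9996 gives E = 718602.963 m, N = 5713403.422 m.

E 718603 m, N 5713403 m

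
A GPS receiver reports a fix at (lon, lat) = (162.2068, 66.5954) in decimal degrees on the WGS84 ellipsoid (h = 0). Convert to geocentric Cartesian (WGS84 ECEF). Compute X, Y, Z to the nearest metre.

WGS84: a = 6378137 m, e² = 0.006694380; N(φ) = a/√(1−e²sin²φ) = 6396193.701 m.
X = (N+h)·cosφ·cosλ = -2419173.130 m; Y = (N+h)·cosφ·sinλ = 776394.822 m; Z = (N(1−e²)+h)·sinφ = 5830636.836 m.

X -2419173 m, Y 776395 m, Z 5830637 m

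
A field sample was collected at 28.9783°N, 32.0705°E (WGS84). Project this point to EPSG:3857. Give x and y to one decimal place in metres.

x 3570071.7 m, y 3372884.4 m

Web Mercator is spherical with R = a = 6378137 m.
x = R·λ = 6378137 × 0.559735818 = 3570071.729 m.
y = R·ln tan(π/4 + φ/2) = 6378137 × 0.528819685 = 3372884.401 m.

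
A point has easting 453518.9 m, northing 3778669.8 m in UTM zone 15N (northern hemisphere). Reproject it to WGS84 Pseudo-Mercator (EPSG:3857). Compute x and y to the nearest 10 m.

x -10408840 m, y 4048680 m

Unproject from UTM 15N (λ₀ = -93°) → φ = 34.14789967°, λ = -93.50419947°.
Web Mercator (R = 6378137 m): x = -10408839.872 m, y = 4048678.669 m.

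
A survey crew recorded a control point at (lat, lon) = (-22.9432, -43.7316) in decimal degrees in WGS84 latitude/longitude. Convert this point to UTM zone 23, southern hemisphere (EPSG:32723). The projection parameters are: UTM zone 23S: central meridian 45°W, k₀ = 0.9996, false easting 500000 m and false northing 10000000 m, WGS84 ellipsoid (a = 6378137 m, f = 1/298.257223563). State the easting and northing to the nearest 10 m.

E 630050 m, N 7462210 m

Zone 23 central meridian λ₀ = 6×23 − 183 = -45°; Δλ = +1.2684°.
Transverse Mercator on WGS84 with k₀ = 0.9996 gives E = 630049.339 m, N = 7462206.751 m.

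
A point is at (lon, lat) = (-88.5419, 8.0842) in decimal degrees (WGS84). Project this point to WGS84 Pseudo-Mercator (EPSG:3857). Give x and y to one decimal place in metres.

x -9856439.2 m, y 902929.9 m

Web Mercator is spherical with R = a = 6378137 m.
x = R·λ = 6378137 × -1.545347681 = -9856439.222 m.
y = R·ln tan(π/4 + φ/2) = 6378137 × 0.141566408 = 902929.948 m.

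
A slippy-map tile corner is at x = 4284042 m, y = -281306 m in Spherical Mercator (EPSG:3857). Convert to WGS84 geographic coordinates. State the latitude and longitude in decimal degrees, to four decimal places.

lat -2.5262°, lon 38.4842°

R = 6378137 m. λ = x/R = 38.48420406°.
φ = 2·arctan(exp(y/R)) − 90° = 2·arctan(0.95685) − 90° = -2.52619592°.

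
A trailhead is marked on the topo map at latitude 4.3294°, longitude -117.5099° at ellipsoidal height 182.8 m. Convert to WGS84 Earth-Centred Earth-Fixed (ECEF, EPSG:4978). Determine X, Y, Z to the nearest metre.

WGS84: a = 6378137 m, e² = 0.006694380; N(φ) = a/√(1−e²sin²φ) = 6378258.666 m.
X = (N+h)·cosφ·cosλ = -2937807.109 m; Y = (N+h)·cosφ·sinλ = -5641094.929 m; Z = (N(1−e²)+h)·sinφ = 478287.768 m.

X -2937807 m, Y -5641095 m, Z 478288 m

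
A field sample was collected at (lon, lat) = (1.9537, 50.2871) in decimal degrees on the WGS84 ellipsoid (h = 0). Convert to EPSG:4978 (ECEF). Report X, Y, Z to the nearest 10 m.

X 4080980 m, Y 139210 m, Z 4883250 m

WGS84: a = 6378137 m, e² = 0.006694380; N(φ) = a/√(1−e²sin²φ) = 6390807.926 m.
X = (N+h)·cosφ·cosλ = 4080975.756 m; Y = (N+h)·cosφ·sinλ = 139209.099 m; Z = (N(1−e²)+h)·sinφ = 4883254.863 m.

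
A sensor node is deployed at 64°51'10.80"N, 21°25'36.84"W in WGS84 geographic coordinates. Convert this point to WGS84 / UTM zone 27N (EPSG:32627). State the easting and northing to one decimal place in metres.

Zone 27 central meridian λ₀ = 6×27 − 183 = -21°; Δλ = -0.4269°.
Transverse Mercator on WGS84 with k₀ = 0.9996 gives E = 479758.380 m, N = 7192140.148 m.

E 479758.4 m, N 7192140.1 m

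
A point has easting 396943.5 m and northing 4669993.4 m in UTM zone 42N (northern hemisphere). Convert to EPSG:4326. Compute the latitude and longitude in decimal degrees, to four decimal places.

Zone 42N: λ₀ = 69°, k₀ = 0.9996, false easting 500000 m.
Meridian distance M = (N − FN)/k₀ = 4671862.1 m.
Inverse transverse Mercator on WGS84 gives φ = 42.17530013°, λ = 67.75220037°.

lat 42.1753°, lon 67.7522°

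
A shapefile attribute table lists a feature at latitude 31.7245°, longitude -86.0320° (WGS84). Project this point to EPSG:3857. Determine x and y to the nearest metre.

Web Mercator is spherical with R = a = 6378137 m.
x = R·λ = 6378137 × -1.501541662 = -9577038.432 m.
y = R·ln tan(π/4 + φ/2) = 6378137 × 0.584371432 = 3727201.052 m.

x -9577038 m, y 3727201 m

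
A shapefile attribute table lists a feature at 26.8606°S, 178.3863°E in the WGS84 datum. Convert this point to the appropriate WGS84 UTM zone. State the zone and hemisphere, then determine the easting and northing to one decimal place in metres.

Zone 60S: E 637719.2 m, N 7028251.6 m

Longitude 178.3863° lies in the 6° band [174°, 180°), giving zone 60; latitude is south of the equator, so 60S.
Zone 60 central meridian λ₀ = 6×60 − 183 = 177°; Δλ = +1.3863°.
Transverse Mercator on WGS84 with k₀ = 0.9996 gives E = 637719.216 m, N = 7028251.565 m.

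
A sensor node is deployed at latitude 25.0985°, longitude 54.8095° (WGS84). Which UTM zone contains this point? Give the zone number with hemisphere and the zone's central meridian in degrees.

Zone 40N, central meridian 57°

UTM zone = ⌊(λ + 180)/6⌋ + 1; 54.8095° ∈ [54°, 60°) → zone 40.
Hemisphere: N (φ ≥ 0).
Central meridian λ₀ = 6×40 − 183 = 57°.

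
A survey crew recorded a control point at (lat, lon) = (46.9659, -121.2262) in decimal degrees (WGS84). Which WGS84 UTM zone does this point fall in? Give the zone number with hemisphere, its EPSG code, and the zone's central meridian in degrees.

UTM zone = ⌊(λ + 180)/6⌋ + 1; -121.2262° ∈ [-126°, -120°) → zone 10.
Hemisphere: N (φ ≥ 0).
Central meridian λ₀ = 6×10 − 183 = -123°.
EPSG code: 32610.

Zone 10N (EPSG:32610), central meridian -123°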